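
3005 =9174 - 6169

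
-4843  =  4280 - 9123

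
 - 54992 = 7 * ( - 7856)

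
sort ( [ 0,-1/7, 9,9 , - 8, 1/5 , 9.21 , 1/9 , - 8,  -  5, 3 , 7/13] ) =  [ - 8,-8, - 5 , - 1/7, 0  ,  1/9, 1/5, 7/13,3, 9,9,9.21]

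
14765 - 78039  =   - 63274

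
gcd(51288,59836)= 8548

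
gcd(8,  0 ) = 8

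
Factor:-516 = - 2^2*3^1*43^1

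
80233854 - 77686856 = 2546998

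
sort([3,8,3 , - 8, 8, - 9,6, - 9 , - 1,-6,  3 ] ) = [-9, -9, -8 ,-6, - 1,3,  3,3, 6,8, 8 ]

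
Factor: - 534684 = - 2^2 * 3^1 * 17^1*2621^1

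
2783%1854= 929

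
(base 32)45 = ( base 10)133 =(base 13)a3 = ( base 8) 205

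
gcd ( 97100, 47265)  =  5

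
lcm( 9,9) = 9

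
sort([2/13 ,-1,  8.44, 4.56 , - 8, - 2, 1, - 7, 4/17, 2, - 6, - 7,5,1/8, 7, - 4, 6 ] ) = [ - 8,-7, - 7, - 6, - 4,  -  2, - 1,1/8,2/13 , 4/17, 1,2 , 4.56, 5, 6, 7, 8.44]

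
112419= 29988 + 82431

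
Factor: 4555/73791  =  5/81= 3^( - 4)*5^1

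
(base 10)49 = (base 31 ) 1I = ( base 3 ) 1211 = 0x31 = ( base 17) 2f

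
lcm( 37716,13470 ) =188580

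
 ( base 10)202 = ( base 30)6M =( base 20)A2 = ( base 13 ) 127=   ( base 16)CA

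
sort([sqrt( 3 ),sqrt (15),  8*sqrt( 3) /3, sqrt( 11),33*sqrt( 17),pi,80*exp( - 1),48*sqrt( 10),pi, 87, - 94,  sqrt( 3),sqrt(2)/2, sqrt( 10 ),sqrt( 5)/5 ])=[ -94,sqrt( 5)/5,  sqrt(2)/2, sqrt( 3),sqrt( 3),pi, pi,sqrt( 10),sqrt(11),sqrt( 15) , 8*sqrt( 3)/3  ,  80*exp( - 1 ), 87,33*sqrt (17),48*sqrt( 10 )]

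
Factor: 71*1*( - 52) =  - 2^2*13^1*71^1 = - 3692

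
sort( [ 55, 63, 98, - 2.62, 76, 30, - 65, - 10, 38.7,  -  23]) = [ - 65, - 23, - 10,-2.62,30,  38.7, 55, 63, 76, 98 ] 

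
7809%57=0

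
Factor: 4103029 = 7^1 * 586147^1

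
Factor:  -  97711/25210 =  - 2^( - 1 )*5^( - 1)*2521^( - 1 )*97711^1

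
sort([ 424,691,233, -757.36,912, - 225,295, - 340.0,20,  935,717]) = [ - 757.36, - 340.0,- 225, 20,233,295,424,691, 717,912,935 ] 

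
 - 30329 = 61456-91785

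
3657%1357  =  943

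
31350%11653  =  8044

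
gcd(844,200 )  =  4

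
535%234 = 67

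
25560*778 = 19885680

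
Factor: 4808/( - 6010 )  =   - 2^2*5^( - 1)  =  -4/5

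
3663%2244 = 1419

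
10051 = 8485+1566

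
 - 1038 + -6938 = -7976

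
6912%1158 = 1122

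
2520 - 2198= 322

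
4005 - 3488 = 517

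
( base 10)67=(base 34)1x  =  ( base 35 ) 1w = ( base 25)2h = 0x43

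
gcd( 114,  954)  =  6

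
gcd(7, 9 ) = 1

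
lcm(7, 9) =63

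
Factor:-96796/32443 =  -  2^2*7^1*3457^1*32443^( - 1 )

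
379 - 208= 171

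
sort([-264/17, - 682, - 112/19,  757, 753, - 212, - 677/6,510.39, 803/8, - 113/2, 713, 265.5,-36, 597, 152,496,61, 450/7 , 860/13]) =[-682 , - 212,-677/6, - 113/2, - 36, -264/17,-112/19, 61,450/7, 860/13, 803/8, 152, 265.5, 496, 510.39, 597, 713, 753 , 757] 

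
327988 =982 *334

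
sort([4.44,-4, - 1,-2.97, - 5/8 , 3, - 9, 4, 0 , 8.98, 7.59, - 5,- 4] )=[ - 9,  -  5, - 4, - 4,-2.97,-1, -5/8,0,3,4,4.44,7.59 , 8.98 ]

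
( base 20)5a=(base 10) 110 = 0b1101110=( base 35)35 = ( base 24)4E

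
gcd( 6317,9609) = 1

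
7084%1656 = 460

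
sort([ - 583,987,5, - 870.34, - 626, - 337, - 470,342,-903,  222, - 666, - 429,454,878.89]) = [ - 903, - 870.34,  -  666, - 626, - 583, - 470, - 429, - 337,  5,222,  342,454, 878.89,987]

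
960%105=15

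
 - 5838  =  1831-7669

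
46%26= 20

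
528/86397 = 176/28799 = 0.01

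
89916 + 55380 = 145296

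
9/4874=9/4874 = 0.00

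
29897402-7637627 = 22259775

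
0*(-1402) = 0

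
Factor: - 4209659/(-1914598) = 2^(-1)*7^( - 1 )*17^1 * 19^1*163^(  -  1) * 839^( - 1 ) *13033^1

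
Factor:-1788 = - 2^2*3^1*149^1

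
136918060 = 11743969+125174091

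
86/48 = 1+ 19/24 = 1.79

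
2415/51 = 805/17= 47.35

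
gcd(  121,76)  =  1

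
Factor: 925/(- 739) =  - 5^2*37^1*739^( - 1 ) 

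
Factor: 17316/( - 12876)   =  - 3^1*13^1 * 29^ (-1 ) = -39/29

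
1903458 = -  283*( - 6726)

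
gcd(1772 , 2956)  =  4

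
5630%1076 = 250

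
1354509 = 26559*51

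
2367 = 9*263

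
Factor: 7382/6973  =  2^1*19^( - 1 )* 367^( - 1)*3691^1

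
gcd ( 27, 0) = 27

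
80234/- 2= - 40117  +  0/1 = -40117.00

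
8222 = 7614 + 608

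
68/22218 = 34/11109 = 0.00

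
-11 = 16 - 27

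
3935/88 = 3935/88 = 44.72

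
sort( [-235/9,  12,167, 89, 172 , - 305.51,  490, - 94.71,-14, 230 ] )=[ - 305.51 ,-94.71,- 235/9, - 14,12, 89,167,172 , 230,490 ] 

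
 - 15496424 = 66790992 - 82287416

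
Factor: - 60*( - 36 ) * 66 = 2^5*3^4*5^1*11^1 = 142560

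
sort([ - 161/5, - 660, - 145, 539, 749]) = [ - 660, - 145, - 161/5,539 , 749]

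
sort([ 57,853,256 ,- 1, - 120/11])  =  [ - 120/11, - 1,57,256,853 ] 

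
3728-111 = 3617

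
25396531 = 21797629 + 3598902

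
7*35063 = 245441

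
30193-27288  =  2905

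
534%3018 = 534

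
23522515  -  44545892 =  - 21023377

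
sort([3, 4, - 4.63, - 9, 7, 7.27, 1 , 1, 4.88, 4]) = [ -9,  -  4.63,1 , 1,3, 4,4, 4.88,  7, 7.27]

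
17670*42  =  742140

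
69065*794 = 54837610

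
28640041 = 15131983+13508058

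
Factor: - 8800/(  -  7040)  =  2^( - 2 )*5^1=5/4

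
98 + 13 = 111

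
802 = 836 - 34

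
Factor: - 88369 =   -  19^1*4651^1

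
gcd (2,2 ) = 2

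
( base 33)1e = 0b101111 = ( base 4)233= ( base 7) 65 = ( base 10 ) 47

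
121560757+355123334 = 476684091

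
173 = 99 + 74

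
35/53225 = 7/10645 = 0.00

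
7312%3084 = 1144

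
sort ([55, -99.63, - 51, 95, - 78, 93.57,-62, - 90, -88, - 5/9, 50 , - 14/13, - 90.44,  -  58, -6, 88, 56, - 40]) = [ - 99.63, - 90.44, - 90,- 88, - 78, - 62, - 58, - 51  , - 40, - 6, - 14/13, - 5/9, 50,55,56, 88, 93.57, 95]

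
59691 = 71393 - 11702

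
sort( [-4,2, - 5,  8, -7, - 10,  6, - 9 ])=[ - 10,-9, - 7,  -  5,-4, 2,6,  8 ] 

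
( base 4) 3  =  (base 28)3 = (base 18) 3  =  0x3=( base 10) 3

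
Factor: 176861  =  47^1*53^1*71^1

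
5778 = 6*963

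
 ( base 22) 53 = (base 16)71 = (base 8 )161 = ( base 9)135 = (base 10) 113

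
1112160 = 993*1120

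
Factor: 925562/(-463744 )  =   - 462781/231872 = - 2^( - 6 )*11^1 * 3623^(-1 )*42071^1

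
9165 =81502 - 72337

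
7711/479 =7711/479 = 16.10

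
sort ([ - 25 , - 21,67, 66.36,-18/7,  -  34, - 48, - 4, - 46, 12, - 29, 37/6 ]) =[ - 48,-46, - 34, - 29, - 25,-21, - 4, - 18/7, 37/6, 12,66.36, 67]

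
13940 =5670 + 8270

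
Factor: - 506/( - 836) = 23/38 = 2^ (  -  1)*19^(-1 ) *23^1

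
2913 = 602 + 2311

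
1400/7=200=200.00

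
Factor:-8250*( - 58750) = 2^2*3^1*5^7*11^1*47^1  =  484687500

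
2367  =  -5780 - -8147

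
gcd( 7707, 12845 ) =2569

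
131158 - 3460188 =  - 3329030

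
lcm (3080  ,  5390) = 21560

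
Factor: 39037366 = 2^1*19518683^1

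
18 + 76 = 94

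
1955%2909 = 1955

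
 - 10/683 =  - 10/683 = - 0.01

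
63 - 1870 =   -  1807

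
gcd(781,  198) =11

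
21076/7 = 3010+6/7 = 3010.86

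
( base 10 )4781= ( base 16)12ad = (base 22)9j7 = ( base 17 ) G94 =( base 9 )6502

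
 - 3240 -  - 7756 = 4516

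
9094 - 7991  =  1103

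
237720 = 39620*6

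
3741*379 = 1417839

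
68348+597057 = 665405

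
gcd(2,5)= 1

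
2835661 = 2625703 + 209958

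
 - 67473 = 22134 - 89607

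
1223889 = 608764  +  615125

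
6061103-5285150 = 775953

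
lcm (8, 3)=24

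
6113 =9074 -2961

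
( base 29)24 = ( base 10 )62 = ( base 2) 111110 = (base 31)20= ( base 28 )26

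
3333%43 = 22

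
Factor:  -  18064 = - 2^4*1129^1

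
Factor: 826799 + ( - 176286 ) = 211^1*3083^1 = 650513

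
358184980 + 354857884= 713042864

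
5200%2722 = 2478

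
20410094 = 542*37657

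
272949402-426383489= - 153434087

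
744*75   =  55800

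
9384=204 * 46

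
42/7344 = 7/1224 = 0.01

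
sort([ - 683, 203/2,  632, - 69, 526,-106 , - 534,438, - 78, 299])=[ - 683, - 534, - 106, - 78, - 69,  203/2, 299, 438,526, 632]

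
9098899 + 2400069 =11498968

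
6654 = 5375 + 1279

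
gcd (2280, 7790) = 190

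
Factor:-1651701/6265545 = -550567/2088515  =  - 5^(-1)*11^( - 1)*13^ (-1)*23^ (-1)* 127^(  -  1)  *313^1 * 1759^1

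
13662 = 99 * 138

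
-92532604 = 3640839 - 96173443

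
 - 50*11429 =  - 571450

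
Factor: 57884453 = 11^1*5262223^1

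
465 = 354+111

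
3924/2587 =1  +  1337/2587 = 1.52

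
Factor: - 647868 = - 2^2*3^1*13^1*4153^1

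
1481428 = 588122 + 893306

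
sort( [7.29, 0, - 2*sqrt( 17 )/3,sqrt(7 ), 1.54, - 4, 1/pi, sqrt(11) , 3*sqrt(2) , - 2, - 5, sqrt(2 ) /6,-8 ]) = [ - 8, - 5, - 4, - 2 * sqrt(17) /3,  -  2, 0, sqrt ( 2 )/6, 1/pi, 1.54, sqrt( 7) , sqrt(11),3*sqrt (2), 7.29 ] 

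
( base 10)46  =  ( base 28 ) 1I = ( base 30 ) 1g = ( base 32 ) 1e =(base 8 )56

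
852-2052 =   -  1200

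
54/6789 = 18/2263=   0.01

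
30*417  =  12510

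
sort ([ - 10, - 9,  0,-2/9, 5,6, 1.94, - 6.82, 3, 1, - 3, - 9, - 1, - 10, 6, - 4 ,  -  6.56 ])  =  [ - 10, - 10, - 9,-9, - 6.82, - 6.56 , - 4, - 3, - 1,-2/9, 0, 1 , 1.94,  3, 5, 6, 6] 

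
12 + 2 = 14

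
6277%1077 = 892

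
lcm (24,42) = 168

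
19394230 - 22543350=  - 3149120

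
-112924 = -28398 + -84526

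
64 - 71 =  - 7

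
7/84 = 1/12 = 0.08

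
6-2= 4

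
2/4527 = 2/4527 = 0.00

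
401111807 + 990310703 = 1391422510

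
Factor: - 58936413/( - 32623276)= 2^( - 2)*3^1*7^( - 1)*677^( - 1)*1721^(-1)*19645471^1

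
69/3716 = 69/3716  =  0.02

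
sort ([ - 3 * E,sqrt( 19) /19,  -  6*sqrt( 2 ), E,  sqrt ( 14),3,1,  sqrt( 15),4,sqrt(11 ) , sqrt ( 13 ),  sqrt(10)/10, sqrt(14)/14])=[ - 6*sqrt (2) , - 3*E, sqrt( 19 )/19,sqrt(14)/14, sqrt(10) /10 , 1,E, 3, sqrt( 11 ), sqrt(13),sqrt(14 ), sqrt( 15), 4]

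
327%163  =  1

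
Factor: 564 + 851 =1415 = 5^1*283^1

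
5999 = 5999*1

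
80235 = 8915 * 9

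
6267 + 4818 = 11085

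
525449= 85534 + 439915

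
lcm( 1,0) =0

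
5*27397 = 136985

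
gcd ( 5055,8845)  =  5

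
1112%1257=1112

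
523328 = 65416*8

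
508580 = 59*8620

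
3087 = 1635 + 1452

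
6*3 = 18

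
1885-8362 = -6477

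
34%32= 2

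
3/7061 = 3/7061  =  0.00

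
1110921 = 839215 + 271706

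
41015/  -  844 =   -  41015/844 = -  48.60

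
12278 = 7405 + 4873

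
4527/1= 4527 = 4527.00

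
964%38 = 14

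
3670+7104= 10774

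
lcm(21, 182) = 546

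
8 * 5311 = 42488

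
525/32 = 16 +13/32 = 16.41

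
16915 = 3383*5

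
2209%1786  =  423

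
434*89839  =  38990126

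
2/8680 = 1/4340= 0.00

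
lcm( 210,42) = 210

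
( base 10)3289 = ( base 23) 650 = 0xcd9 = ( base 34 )2SP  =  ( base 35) 2NY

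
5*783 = 3915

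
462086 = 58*7967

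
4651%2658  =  1993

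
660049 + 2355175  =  3015224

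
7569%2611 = 2347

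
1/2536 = 1/2536= 0.00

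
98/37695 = 14/5385 = 0.00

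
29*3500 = 101500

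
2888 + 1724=4612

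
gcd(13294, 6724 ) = 2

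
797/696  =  797/696 = 1.15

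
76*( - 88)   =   - 6688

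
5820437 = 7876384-2055947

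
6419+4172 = 10591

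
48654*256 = 12455424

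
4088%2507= 1581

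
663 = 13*51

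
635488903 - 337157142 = 298331761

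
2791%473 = 426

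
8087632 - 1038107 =7049525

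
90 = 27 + 63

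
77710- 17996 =59714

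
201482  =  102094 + 99388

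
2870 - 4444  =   - 1574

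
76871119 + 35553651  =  112424770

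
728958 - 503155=225803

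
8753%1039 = 441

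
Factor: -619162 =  - 2^1 * 353^1*877^1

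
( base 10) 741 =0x2e5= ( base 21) 1E6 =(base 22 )1bf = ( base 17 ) 29A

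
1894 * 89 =168566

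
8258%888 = 266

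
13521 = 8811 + 4710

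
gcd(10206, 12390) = 42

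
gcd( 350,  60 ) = 10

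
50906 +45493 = 96399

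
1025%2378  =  1025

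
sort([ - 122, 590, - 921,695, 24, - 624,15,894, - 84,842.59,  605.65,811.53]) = [  -  921 , - 624, - 122,  -  84,  15, 24, 590,605.65, 695,811.53,842.59, 894]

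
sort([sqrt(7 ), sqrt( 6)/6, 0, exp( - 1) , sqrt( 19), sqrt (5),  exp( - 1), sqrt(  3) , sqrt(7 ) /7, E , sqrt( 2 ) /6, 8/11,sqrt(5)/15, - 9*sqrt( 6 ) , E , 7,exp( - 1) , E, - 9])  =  [- 9*sqrt(6), - 9,  0 , sqrt( 5)/15, sqrt(2)/6 , exp( - 1) , exp(  -  1),  exp( - 1),sqrt (7 )/7,sqrt(6)/6, 8/11, sqrt(3),sqrt(5) , sqrt(7), E,E, E,sqrt(19)  ,  7] 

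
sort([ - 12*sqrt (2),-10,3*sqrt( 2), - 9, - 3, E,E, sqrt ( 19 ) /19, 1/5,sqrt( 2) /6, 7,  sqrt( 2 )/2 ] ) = [ - 12*sqrt ( 2), - 10,-9, - 3,1/5,  sqrt(19 ) /19,sqrt(2)/6,sqrt( 2) /2 , E  ,  E,3*sqrt( 2 ),7] 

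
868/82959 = 868/82959 = 0.01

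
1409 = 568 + 841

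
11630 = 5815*2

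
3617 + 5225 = 8842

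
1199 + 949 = 2148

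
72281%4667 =2276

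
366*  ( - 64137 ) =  - 23474142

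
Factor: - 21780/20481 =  - 7260/6827 = -2^2 * 3^1*5^1*11^2*6827^( - 1 ) 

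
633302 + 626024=1259326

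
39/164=39/164 = 0.24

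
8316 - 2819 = 5497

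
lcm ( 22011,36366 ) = 836418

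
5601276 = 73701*76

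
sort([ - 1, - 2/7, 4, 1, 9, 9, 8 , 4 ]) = [-1, - 2/7,1,4,  4, 8, 9, 9]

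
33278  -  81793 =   -  48515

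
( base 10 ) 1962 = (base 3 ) 2200200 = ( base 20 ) 4i2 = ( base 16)7AA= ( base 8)3652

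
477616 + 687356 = 1164972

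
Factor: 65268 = 2^2*3^2*7^2*37^1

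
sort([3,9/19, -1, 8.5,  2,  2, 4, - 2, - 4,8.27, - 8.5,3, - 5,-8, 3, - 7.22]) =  [ - 8.5, - 8 , - 7.22, - 5,  -  4,-2 , - 1,9/19,  2,2, 3,3, 3, 4, 8.27, 8.5 ]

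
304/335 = 304/335= 0.91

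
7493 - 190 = 7303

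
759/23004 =253/7668  =  0.03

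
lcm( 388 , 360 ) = 34920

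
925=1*925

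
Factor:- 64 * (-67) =2^6*67^1 = 4288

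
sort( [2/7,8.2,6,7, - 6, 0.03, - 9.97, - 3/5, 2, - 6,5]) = [ - 9.97, - 6, - 6,  -  3/5,0.03, 2/7,2, 5,  6, 7, 8.2 ] 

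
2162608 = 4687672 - 2525064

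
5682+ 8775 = 14457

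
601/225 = 601/225 = 2.67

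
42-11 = 31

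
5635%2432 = 771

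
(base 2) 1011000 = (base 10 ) 88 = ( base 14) 64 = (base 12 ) 74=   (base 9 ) 107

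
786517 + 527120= 1313637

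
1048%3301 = 1048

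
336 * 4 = 1344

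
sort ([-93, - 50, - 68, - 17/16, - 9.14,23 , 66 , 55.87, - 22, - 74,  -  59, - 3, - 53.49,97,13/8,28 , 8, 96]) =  [ - 93, - 74, - 68, - 59, - 53.49, - 50 ,-22,-9.14,  -  3, - 17/16, 13/8,8,23,  28,  55.87,66 , 96,97]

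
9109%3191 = 2727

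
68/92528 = 17/23132  =  0.00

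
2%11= 2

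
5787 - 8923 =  - 3136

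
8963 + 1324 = 10287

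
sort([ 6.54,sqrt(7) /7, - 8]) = [  -  8,sqrt( 7 )/7, 6.54]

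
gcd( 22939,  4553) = 29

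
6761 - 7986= - 1225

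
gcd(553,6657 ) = 7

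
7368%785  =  303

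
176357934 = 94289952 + 82067982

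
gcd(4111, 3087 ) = 1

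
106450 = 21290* 5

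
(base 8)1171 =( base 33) j6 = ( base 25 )108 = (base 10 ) 633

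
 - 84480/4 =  - 21120 = - 21120.00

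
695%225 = 20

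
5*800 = 4000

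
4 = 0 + 4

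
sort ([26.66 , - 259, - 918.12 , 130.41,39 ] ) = [ -918.12, - 259, 26.66 , 39, 130.41] 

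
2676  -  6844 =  - 4168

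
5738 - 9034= - 3296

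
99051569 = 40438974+58612595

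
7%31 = 7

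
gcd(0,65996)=65996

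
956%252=200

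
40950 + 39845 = 80795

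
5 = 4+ 1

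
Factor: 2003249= 281^1*7129^1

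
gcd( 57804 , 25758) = 6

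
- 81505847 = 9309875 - 90815722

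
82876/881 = 94  +  62/881= 94.07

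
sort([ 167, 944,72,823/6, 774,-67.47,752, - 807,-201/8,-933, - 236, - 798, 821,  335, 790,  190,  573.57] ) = [-933,-807, - 798, - 236, - 67.47 ,-201/8 , 72, 823/6, 167,190,335,573.57, 752, 774, 790, 821, 944]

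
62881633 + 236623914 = 299505547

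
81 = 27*3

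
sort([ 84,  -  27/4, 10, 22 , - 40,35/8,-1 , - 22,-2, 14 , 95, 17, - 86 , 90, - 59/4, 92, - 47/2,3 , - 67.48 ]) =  [ - 86, - 67.48, - 40 , - 47/2, - 22, - 59/4, - 27/4, - 2 ,-1,3, 35/8,10,14, 17, 22, 84, 90 , 92 , 95 ]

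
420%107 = 99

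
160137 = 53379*3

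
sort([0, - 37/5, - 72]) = [ - 72, - 37/5, 0]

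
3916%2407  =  1509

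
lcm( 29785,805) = 29785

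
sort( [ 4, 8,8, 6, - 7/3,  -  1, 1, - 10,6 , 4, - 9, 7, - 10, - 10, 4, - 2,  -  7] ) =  [ - 10, - 10, -10, - 9, - 7, - 7/3, - 2, - 1,1, 4,4, 4, 6, 6, 7, 8,  8]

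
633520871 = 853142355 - 219621484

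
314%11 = 6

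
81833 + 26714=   108547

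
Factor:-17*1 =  - 17^1 = -  17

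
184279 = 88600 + 95679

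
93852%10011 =3753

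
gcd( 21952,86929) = 1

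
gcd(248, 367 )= 1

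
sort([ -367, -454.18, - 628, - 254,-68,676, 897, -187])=[ - 628, - 454.18,-367, -254, - 187, - 68,676,897]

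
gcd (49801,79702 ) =1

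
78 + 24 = 102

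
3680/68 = 920/17 = 54.12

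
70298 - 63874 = 6424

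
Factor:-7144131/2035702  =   - 2^(-1 )*3^1*17^1*127^1*1103^1  *1017851^(- 1 )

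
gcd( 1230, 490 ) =10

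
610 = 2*305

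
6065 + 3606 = 9671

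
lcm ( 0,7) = 0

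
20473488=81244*252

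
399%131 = 6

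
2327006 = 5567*418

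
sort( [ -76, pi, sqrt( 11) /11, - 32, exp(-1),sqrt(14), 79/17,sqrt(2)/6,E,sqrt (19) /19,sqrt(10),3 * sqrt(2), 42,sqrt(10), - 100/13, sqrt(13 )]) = [  -  76, - 32, - 100/13,  sqrt(19) /19,sqrt( 2) /6,sqrt(11)/11, exp( - 1), E,pi,sqrt(10 ),sqrt(10 ),sqrt( 13 ),sqrt(14 ),3*sqrt ( 2 ),  79/17, 42 ] 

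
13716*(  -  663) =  - 9093708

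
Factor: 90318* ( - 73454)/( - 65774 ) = 2^1*3^1*19^1*1933^1*15053^1*32887^( - 1 ) = 3317109186/32887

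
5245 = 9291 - 4046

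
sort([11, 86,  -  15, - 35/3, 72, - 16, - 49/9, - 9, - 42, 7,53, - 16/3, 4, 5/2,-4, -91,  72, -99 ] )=[ - 99, -91, - 42,  -  16,- 15, - 35/3, - 9 , - 49/9 , - 16/3, - 4, 5/2 , 4,  7, 11, 53, 72, 72, 86]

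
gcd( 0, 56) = 56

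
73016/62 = 1177 + 21/31=1177.68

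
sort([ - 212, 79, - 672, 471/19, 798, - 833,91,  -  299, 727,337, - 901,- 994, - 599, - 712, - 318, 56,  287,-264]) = [ - 994, - 901, - 833, - 712,  -  672, - 599, - 318,- 299, - 264, - 212 , 471/19,56, 79, 91, 287,337,727 , 798] 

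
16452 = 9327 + 7125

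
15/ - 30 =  - 1/2  =  - 0.50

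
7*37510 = 262570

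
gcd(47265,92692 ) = 1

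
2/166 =1/83=0.01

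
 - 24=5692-5716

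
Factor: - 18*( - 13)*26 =6084=   2^2*3^2*13^2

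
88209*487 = 42957783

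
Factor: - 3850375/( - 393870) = 770075/78774 = 2^ ( - 1)*3^( - 1 )*5^2*19^ (-1 )*691^( - 1) * 30803^1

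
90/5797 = 90/5797= 0.02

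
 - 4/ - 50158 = 2/25079 = 0.00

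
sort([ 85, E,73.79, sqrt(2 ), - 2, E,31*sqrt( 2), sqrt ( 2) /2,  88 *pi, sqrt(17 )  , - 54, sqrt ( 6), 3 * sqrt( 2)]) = [ - 54, - 2,  sqrt ( 2)/2, sqrt( 2), sqrt(6), E, E , sqrt( 17),3*sqrt (2 ),31*sqrt ( 2), 73.79, 85,88*pi] 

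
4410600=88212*50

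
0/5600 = 0 =0.00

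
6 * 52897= 317382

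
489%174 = 141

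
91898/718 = 45949/359 = 127.99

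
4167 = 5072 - 905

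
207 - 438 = -231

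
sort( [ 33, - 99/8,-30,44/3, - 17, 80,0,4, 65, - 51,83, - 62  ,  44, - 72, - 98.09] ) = [ - 98.09,-72, - 62, - 51, - 30,-17, - 99/8, 0, 4,44/3 , 33, 44,65,80,83]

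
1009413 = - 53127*(- 19)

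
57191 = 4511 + 52680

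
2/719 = 2/719 =0.00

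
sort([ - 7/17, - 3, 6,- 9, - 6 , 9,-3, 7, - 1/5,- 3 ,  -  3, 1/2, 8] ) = [ - 9,-6, - 3, - 3, - 3, - 3, - 7/17, - 1/5, 1/2, 6, 7, 8 , 9 ]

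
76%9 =4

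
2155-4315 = -2160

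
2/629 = 2/629 = 0.00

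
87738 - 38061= 49677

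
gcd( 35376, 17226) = 66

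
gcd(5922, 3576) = 6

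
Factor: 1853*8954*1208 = 20042848496 = 2^4 *11^2*17^1*37^1*109^1*151^1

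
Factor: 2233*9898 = 2^1*7^3 *11^1*29^1*101^1=22102234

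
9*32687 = 294183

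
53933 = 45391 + 8542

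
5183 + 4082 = 9265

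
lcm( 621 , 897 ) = 8073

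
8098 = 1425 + 6673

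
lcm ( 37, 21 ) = 777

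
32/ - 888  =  -1  +  107/111 = -  0.04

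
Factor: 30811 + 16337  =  47148 = 2^2*3^1*3929^1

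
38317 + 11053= 49370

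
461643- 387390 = 74253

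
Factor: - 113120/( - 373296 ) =10/33=2^1*3^( - 1) * 5^1 * 11^( - 1)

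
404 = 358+46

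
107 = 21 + 86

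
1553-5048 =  - 3495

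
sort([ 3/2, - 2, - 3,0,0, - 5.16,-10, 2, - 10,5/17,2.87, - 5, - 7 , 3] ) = [ - 10, - 10, - 7, - 5.16, - 5,  -  3, - 2,  0,0, 5/17,  3/2, 2,2.87,  3]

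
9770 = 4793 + 4977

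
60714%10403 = 8699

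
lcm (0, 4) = 0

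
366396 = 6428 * 57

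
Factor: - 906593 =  - 17^2 * 3137^1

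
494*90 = 44460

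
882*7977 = 7035714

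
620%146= 36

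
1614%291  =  159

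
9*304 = 2736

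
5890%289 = 110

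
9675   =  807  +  8868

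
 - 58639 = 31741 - 90380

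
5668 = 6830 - 1162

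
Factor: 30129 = 3^1 * 11^2*83^1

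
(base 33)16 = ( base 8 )47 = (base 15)29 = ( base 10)39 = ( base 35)14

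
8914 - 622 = 8292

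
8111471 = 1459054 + 6652417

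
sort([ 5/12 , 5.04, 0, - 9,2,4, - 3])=[-9, - 3,0,5/12,2,4,5.04]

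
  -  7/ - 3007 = 7/3007= 0.00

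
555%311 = 244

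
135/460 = 27/92 =0.29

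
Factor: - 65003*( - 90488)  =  2^3*11311^1*65003^1 = 5881991464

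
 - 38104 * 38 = -1447952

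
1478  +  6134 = 7612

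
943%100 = 43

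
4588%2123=342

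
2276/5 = 2276/5 = 455.20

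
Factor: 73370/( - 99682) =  - 145/197 = -5^1*29^1*197^(-1 )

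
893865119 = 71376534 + 822488585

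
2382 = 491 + 1891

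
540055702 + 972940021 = 1512995723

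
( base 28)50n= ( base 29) 4JS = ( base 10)3943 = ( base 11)2a65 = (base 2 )111101100111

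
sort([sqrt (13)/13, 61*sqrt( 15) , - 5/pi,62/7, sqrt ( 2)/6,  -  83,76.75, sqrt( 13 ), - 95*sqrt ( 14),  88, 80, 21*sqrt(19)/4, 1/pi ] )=[-95*sqrt( 14), - 83, - 5/pi , sqrt(2)/6, sqrt(13 )/13, 1/pi, sqrt( 13),62/7,  21*sqrt( 19)/4, 76.75,80, 88, 61* sqrt (15)] 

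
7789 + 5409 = 13198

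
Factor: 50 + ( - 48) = 2= 2^1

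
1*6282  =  6282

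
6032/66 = 3016/33 =91.39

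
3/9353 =3/9353=0.00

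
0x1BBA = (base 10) 7098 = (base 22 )eee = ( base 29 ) 8CM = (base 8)15672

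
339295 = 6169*55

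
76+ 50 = 126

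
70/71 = 70/71= 0.99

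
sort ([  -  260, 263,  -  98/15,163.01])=[ - 260, - 98/15,  163.01, 263 ]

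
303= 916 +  -613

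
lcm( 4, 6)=12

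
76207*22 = 1676554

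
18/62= 9/31 = 0.29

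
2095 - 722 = 1373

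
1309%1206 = 103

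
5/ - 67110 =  - 1 + 13421/13422 = - 0.00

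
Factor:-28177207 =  - 28177207^1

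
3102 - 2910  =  192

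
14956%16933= 14956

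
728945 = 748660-19715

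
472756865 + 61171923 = 533928788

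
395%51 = 38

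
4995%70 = 25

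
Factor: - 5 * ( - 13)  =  65=5^1*13^1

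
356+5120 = 5476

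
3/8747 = 3/8747=0.00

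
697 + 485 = 1182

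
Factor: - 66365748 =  - 2^2*3^2*1843493^1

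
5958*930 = 5540940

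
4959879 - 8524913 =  - 3565034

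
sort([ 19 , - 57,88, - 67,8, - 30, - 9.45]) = [ - 67, - 57, - 30, - 9.45,8, 19, 88] 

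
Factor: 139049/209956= 2^ ( -2)*211^1*659^1*52489^( - 1) 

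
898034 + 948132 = 1846166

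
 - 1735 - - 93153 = 91418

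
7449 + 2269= 9718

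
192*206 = 39552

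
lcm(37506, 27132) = 1275204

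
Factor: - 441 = - 3^2*7^2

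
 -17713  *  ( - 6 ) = 106278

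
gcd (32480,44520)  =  280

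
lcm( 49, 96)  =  4704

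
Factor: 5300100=2^2 *3^3*5^2 * 13^1*151^1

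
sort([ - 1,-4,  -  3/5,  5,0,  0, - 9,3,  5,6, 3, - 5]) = [ -9, - 5 , - 4, - 1, - 3/5, 0, 0,  3 , 3, 5, 5, 6] 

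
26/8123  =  26/8123 = 0.00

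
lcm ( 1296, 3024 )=9072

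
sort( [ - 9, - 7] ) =[-9, - 7 ]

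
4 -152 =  - 148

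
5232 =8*654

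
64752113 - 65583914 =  - 831801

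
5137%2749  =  2388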